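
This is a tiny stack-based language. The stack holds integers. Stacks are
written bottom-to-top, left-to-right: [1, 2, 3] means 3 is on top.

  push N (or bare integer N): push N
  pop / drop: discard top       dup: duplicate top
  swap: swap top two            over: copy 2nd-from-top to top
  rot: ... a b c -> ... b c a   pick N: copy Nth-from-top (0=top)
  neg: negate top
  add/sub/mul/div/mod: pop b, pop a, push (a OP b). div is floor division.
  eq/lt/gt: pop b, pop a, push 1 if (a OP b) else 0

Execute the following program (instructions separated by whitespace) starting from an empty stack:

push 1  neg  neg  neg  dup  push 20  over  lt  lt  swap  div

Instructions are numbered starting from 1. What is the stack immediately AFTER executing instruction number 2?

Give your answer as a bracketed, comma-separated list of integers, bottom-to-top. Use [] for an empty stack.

Answer: [-1]

Derivation:
Step 1 ('push 1'): [1]
Step 2 ('neg'): [-1]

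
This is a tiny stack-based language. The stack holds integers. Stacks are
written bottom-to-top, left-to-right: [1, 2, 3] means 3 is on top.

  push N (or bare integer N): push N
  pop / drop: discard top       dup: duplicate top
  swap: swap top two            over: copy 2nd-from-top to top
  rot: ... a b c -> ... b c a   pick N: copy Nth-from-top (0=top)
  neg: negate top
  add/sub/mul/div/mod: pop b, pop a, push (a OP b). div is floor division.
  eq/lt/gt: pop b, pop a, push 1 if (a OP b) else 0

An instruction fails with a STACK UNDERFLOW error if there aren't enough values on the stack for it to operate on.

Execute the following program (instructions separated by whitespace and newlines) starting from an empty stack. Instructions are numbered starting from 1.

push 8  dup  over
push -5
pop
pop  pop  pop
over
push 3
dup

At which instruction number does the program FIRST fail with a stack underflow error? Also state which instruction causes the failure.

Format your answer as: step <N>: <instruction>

Step 1 ('push 8'): stack = [8], depth = 1
Step 2 ('dup'): stack = [8, 8], depth = 2
Step 3 ('over'): stack = [8, 8, 8], depth = 3
Step 4 ('push -5'): stack = [8, 8, 8, -5], depth = 4
Step 5 ('pop'): stack = [8, 8, 8], depth = 3
Step 6 ('pop'): stack = [8, 8], depth = 2
Step 7 ('pop'): stack = [8], depth = 1
Step 8 ('pop'): stack = [], depth = 0
Step 9 ('over'): needs 2 value(s) but depth is 0 — STACK UNDERFLOW

Answer: step 9: over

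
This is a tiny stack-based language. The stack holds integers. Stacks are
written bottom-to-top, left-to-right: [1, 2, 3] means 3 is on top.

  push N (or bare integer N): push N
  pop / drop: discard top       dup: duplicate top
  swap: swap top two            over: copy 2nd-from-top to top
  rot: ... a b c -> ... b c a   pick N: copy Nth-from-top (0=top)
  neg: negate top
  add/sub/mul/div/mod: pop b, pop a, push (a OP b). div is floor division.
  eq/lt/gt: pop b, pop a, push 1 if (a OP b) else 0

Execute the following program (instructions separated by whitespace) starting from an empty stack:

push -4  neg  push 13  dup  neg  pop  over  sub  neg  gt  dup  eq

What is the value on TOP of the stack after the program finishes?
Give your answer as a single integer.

After 'push -4': [-4]
After 'neg': [4]
After 'push 13': [4, 13]
After 'dup': [4, 13, 13]
After 'neg': [4, 13, -13]
After 'pop': [4, 13]
After 'over': [4, 13, 4]
After 'sub': [4, 9]
After 'neg': [4, -9]
After 'gt': [1]
After 'dup': [1, 1]
After 'eq': [1]

Answer: 1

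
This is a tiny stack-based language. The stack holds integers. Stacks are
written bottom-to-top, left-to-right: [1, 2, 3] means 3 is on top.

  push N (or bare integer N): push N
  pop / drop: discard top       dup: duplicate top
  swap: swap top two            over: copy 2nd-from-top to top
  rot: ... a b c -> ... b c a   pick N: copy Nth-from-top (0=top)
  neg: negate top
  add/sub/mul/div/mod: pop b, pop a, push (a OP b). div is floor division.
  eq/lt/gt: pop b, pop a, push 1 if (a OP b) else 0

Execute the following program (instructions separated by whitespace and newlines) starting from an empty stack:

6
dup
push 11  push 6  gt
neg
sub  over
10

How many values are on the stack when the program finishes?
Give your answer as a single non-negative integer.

Answer: 4

Derivation:
After 'push 6': stack = [6] (depth 1)
After 'dup': stack = [6, 6] (depth 2)
After 'push 11': stack = [6, 6, 11] (depth 3)
After 'push 6': stack = [6, 6, 11, 6] (depth 4)
After 'gt': stack = [6, 6, 1] (depth 3)
After 'neg': stack = [6, 6, -1] (depth 3)
After 'sub': stack = [6, 7] (depth 2)
After 'over': stack = [6, 7, 6] (depth 3)
After 'push 10': stack = [6, 7, 6, 10] (depth 4)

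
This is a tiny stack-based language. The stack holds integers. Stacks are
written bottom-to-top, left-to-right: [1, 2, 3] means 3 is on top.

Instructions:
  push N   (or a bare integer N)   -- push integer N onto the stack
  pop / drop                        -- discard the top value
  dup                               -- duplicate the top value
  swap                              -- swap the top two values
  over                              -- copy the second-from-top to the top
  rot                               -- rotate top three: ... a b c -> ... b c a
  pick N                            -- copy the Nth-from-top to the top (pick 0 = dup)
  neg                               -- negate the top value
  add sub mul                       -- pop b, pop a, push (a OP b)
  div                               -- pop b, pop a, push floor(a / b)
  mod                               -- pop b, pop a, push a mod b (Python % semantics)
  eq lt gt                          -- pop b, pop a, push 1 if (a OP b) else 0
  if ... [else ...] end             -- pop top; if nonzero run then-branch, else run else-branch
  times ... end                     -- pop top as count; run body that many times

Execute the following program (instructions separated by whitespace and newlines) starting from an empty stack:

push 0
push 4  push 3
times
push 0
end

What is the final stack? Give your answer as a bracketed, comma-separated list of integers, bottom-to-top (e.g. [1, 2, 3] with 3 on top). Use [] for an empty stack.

After 'push 0': [0]
After 'push 4': [0, 4]
After 'push 3': [0, 4, 3]
After 'times': [0, 4]
After 'push 0': [0, 4, 0]
After 'push 0': [0, 4, 0, 0]
After 'push 0': [0, 4, 0, 0, 0]

Answer: [0, 4, 0, 0, 0]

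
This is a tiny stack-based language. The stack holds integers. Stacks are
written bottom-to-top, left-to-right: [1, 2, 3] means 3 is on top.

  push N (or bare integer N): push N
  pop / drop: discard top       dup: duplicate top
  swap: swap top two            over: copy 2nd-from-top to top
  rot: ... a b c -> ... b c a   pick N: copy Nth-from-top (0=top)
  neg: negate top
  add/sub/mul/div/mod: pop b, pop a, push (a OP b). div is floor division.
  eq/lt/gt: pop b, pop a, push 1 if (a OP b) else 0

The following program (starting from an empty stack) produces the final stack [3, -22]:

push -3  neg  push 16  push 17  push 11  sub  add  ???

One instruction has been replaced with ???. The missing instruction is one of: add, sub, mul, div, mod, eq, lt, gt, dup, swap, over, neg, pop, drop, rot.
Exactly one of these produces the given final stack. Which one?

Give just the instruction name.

Stack before ???: [3, 22]
Stack after ???:  [3, -22]
The instruction that transforms [3, 22] -> [3, -22] is: neg

Answer: neg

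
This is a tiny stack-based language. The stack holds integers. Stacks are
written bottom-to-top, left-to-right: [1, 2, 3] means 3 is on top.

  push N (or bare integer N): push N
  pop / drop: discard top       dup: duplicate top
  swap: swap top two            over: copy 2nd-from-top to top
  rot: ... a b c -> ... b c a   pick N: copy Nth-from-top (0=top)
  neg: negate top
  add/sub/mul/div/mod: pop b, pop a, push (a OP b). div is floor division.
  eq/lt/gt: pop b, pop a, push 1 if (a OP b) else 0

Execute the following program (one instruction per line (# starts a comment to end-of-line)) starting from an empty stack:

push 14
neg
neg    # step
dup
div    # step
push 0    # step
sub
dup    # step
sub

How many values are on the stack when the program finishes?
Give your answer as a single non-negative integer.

Answer: 1

Derivation:
After 'push 14': stack = [14] (depth 1)
After 'neg': stack = [-14] (depth 1)
After 'neg': stack = [14] (depth 1)
After 'dup': stack = [14, 14] (depth 2)
After 'div': stack = [1] (depth 1)
After 'push 0': stack = [1, 0] (depth 2)
After 'sub': stack = [1] (depth 1)
After 'dup': stack = [1, 1] (depth 2)
After 'sub': stack = [0] (depth 1)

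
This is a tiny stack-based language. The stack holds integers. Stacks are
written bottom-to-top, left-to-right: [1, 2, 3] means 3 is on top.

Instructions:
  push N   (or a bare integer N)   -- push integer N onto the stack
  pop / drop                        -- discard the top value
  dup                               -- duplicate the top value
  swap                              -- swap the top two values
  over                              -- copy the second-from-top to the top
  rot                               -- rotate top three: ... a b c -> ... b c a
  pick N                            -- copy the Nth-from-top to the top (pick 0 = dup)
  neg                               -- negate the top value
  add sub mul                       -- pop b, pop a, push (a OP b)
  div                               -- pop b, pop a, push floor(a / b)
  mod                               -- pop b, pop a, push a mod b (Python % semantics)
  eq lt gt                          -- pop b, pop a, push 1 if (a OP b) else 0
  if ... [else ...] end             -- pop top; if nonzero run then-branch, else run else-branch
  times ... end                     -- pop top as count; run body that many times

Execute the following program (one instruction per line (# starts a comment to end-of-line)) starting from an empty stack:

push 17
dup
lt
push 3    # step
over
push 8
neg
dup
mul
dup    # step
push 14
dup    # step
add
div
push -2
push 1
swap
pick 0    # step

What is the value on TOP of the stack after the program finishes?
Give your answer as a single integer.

After 'push 17': [17]
After 'dup': [17, 17]
After 'lt': [0]
After 'push 3': [0, 3]
After 'over': [0, 3, 0]
After 'push 8': [0, 3, 0, 8]
After 'neg': [0, 3, 0, -8]
After 'dup': [0, 3, 0, -8, -8]
After 'mul': [0, 3, 0, 64]
After 'dup': [0, 3, 0, 64, 64]
After 'push 14': [0, 3, 0, 64, 64, 14]
After 'dup': [0, 3, 0, 64, 64, 14, 14]
After 'add': [0, 3, 0, 64, 64, 28]
After 'div': [0, 3, 0, 64, 2]
After 'push -2': [0, 3, 0, 64, 2, -2]
After 'push 1': [0, 3, 0, 64, 2, -2, 1]
After 'swap': [0, 3, 0, 64, 2, 1, -2]
After 'pick 0': [0, 3, 0, 64, 2, 1, -2, -2]

Answer: -2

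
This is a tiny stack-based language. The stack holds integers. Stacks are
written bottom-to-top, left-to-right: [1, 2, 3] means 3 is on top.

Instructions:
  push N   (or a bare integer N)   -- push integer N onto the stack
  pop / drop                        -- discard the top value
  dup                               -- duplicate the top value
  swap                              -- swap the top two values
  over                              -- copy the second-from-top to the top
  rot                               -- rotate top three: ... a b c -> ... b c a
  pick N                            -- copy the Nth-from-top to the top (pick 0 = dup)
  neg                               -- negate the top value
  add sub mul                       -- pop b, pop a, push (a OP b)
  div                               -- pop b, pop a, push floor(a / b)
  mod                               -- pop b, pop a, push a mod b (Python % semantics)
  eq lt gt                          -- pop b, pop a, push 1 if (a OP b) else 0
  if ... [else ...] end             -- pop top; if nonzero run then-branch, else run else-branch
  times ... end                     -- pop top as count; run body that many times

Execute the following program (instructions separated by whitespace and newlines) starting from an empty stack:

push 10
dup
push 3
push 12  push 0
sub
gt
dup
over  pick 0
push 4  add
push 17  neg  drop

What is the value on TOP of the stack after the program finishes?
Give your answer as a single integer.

After 'push 10': [10]
After 'dup': [10, 10]
After 'push 3': [10, 10, 3]
After 'push 12': [10, 10, 3, 12]
After 'push 0': [10, 10, 3, 12, 0]
After 'sub': [10, 10, 3, 12]
After 'gt': [10, 10, 0]
After 'dup': [10, 10, 0, 0]
After 'over': [10, 10, 0, 0, 0]
After 'pick 0': [10, 10, 0, 0, 0, 0]
After 'push 4': [10, 10, 0, 0, 0, 0, 4]
After 'add': [10, 10, 0, 0, 0, 4]
After 'push 17': [10, 10, 0, 0, 0, 4, 17]
After 'neg': [10, 10, 0, 0, 0, 4, -17]
After 'drop': [10, 10, 0, 0, 0, 4]

Answer: 4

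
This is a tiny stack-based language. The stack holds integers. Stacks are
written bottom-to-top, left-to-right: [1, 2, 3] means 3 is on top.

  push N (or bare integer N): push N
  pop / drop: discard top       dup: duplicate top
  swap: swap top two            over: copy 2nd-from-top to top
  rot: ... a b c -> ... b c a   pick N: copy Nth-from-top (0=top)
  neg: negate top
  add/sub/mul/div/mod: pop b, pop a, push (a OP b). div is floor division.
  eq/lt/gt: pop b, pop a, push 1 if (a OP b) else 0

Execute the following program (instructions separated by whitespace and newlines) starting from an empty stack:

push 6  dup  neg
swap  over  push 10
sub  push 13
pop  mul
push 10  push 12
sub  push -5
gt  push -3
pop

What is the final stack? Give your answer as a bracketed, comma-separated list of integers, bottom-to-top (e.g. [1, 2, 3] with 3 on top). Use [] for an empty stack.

After 'push 6': [6]
After 'dup': [6, 6]
After 'neg': [6, -6]
After 'swap': [-6, 6]
After 'over': [-6, 6, -6]
After 'push 10': [-6, 6, -6, 10]
After 'sub': [-6, 6, -16]
After 'push 13': [-6, 6, -16, 13]
After 'pop': [-6, 6, -16]
After 'mul': [-6, -96]
After 'push 10': [-6, -96, 10]
After 'push 12': [-6, -96, 10, 12]
After 'sub': [-6, -96, -2]
After 'push -5': [-6, -96, -2, -5]
After 'gt': [-6, -96, 1]
After 'push -3': [-6, -96, 1, -3]
After 'pop': [-6, -96, 1]

Answer: [-6, -96, 1]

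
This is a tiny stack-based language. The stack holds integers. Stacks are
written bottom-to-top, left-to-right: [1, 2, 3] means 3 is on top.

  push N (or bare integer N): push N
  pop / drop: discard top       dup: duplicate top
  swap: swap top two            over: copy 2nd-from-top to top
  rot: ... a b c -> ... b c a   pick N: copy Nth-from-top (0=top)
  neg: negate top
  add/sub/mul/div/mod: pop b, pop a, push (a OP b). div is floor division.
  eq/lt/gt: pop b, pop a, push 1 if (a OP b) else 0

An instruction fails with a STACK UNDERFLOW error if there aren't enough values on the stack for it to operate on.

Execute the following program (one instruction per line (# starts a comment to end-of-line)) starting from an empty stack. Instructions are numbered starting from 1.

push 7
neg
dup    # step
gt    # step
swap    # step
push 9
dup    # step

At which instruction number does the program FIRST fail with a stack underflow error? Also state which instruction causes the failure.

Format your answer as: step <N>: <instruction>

Answer: step 5: swap

Derivation:
Step 1 ('push 7'): stack = [7], depth = 1
Step 2 ('neg'): stack = [-7], depth = 1
Step 3 ('dup'): stack = [-7, -7], depth = 2
Step 4 ('gt'): stack = [0], depth = 1
Step 5 ('swap'): needs 2 value(s) but depth is 1 — STACK UNDERFLOW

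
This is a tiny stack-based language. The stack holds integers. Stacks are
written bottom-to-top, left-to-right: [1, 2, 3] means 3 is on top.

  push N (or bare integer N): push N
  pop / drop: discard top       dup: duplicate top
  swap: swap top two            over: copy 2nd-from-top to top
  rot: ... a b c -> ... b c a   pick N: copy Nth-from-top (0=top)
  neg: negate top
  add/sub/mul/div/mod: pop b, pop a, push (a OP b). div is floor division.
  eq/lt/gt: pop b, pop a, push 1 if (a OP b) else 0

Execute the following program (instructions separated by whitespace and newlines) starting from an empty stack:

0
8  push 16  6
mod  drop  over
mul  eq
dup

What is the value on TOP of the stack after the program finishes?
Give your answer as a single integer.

Answer: 1

Derivation:
After 'push 0': [0]
After 'push 8': [0, 8]
After 'push 16': [0, 8, 16]
After 'push 6': [0, 8, 16, 6]
After 'mod': [0, 8, 4]
After 'drop': [0, 8]
After 'over': [0, 8, 0]
After 'mul': [0, 0]
After 'eq': [1]
After 'dup': [1, 1]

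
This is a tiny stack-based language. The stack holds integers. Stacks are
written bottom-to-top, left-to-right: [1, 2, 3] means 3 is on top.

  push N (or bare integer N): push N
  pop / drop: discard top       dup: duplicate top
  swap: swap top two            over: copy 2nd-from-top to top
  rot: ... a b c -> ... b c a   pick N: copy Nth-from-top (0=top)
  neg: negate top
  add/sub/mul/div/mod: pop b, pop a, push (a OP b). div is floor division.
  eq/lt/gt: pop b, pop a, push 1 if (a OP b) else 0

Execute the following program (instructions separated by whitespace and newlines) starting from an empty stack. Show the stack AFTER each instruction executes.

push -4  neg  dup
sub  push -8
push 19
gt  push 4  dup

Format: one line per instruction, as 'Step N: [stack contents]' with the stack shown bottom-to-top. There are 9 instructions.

Step 1: [-4]
Step 2: [4]
Step 3: [4, 4]
Step 4: [0]
Step 5: [0, -8]
Step 6: [0, -8, 19]
Step 7: [0, 0]
Step 8: [0, 0, 4]
Step 9: [0, 0, 4, 4]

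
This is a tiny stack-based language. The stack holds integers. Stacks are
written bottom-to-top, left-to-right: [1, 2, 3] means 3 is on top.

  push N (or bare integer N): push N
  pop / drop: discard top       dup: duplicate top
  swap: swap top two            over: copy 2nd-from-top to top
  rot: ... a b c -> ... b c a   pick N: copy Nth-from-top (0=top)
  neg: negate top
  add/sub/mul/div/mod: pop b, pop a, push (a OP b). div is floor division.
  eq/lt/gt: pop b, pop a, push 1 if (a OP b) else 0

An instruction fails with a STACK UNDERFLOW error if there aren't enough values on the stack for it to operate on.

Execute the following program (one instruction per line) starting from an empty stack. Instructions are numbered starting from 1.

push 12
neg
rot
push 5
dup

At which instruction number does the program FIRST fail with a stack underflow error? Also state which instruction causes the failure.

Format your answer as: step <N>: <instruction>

Answer: step 3: rot

Derivation:
Step 1 ('push 12'): stack = [12], depth = 1
Step 2 ('neg'): stack = [-12], depth = 1
Step 3 ('rot'): needs 3 value(s) but depth is 1 — STACK UNDERFLOW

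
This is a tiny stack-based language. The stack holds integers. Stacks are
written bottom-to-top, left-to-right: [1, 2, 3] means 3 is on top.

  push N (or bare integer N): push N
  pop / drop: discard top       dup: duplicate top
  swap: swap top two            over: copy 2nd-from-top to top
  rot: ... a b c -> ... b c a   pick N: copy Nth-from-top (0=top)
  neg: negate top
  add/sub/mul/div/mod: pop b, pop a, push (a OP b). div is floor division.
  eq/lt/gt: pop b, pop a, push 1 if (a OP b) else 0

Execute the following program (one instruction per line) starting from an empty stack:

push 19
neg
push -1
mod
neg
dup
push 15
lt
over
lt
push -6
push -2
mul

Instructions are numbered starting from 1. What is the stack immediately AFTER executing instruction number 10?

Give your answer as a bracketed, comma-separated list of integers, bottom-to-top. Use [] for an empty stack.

Answer: [0, 0]

Derivation:
Step 1 ('push 19'): [19]
Step 2 ('neg'): [-19]
Step 3 ('push -1'): [-19, -1]
Step 4 ('mod'): [0]
Step 5 ('neg'): [0]
Step 6 ('dup'): [0, 0]
Step 7 ('push 15'): [0, 0, 15]
Step 8 ('lt'): [0, 1]
Step 9 ('over'): [0, 1, 0]
Step 10 ('lt'): [0, 0]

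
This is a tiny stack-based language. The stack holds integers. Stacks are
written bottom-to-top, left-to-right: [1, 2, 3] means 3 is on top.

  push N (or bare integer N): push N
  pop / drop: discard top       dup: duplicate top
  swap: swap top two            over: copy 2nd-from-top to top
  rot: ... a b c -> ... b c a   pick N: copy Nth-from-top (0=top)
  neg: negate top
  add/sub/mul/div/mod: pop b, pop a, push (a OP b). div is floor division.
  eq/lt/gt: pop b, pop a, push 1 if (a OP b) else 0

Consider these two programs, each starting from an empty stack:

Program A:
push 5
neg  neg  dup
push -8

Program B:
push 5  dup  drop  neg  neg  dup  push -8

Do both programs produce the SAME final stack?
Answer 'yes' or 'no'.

Answer: yes

Derivation:
Program A trace:
  After 'push 5': [5]
  After 'neg': [-5]
  After 'neg': [5]
  After 'dup': [5, 5]
  After 'push -8': [5, 5, -8]
Program A final stack: [5, 5, -8]

Program B trace:
  After 'push 5': [5]
  After 'dup': [5, 5]
  After 'drop': [5]
  After 'neg': [-5]
  After 'neg': [5]
  After 'dup': [5, 5]
  After 'push -8': [5, 5, -8]
Program B final stack: [5, 5, -8]
Same: yes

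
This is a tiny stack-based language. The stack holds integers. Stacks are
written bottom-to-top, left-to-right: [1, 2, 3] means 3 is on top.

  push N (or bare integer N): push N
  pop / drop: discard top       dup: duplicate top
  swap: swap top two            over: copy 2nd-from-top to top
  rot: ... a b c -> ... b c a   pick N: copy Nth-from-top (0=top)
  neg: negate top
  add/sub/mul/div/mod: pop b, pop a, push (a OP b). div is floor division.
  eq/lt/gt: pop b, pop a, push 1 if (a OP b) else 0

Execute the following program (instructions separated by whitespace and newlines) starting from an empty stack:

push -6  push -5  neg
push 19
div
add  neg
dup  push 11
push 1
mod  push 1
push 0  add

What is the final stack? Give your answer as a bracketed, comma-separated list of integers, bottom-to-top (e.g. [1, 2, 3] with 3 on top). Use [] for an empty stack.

After 'push -6': [-6]
After 'push -5': [-6, -5]
After 'neg': [-6, 5]
After 'push 19': [-6, 5, 19]
After 'div': [-6, 0]
After 'add': [-6]
After 'neg': [6]
After 'dup': [6, 6]
After 'push 11': [6, 6, 11]
After 'push 1': [6, 6, 11, 1]
After 'mod': [6, 6, 0]
After 'push 1': [6, 6, 0, 1]
After 'push 0': [6, 6, 0, 1, 0]
After 'add': [6, 6, 0, 1]

Answer: [6, 6, 0, 1]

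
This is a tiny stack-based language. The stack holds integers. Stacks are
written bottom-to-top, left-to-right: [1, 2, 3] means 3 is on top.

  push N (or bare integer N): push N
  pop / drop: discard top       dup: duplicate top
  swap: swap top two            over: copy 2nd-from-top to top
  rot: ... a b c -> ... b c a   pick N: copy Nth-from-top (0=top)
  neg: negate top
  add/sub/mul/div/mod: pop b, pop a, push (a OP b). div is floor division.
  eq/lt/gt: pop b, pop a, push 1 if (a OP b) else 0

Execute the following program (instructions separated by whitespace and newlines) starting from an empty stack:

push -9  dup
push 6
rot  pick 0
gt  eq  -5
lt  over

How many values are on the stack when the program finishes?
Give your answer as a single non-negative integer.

After 'push -9': stack = [-9] (depth 1)
After 'dup': stack = [-9, -9] (depth 2)
After 'push 6': stack = [-9, -9, 6] (depth 3)
After 'rot': stack = [-9, 6, -9] (depth 3)
After 'pick 0': stack = [-9, 6, -9, -9] (depth 4)
After 'gt': stack = [-9, 6, 0] (depth 3)
After 'eq': stack = [-9, 0] (depth 2)
After 'push -5': stack = [-9, 0, -5] (depth 3)
After 'lt': stack = [-9, 0] (depth 2)
After 'over': stack = [-9, 0, -9] (depth 3)

Answer: 3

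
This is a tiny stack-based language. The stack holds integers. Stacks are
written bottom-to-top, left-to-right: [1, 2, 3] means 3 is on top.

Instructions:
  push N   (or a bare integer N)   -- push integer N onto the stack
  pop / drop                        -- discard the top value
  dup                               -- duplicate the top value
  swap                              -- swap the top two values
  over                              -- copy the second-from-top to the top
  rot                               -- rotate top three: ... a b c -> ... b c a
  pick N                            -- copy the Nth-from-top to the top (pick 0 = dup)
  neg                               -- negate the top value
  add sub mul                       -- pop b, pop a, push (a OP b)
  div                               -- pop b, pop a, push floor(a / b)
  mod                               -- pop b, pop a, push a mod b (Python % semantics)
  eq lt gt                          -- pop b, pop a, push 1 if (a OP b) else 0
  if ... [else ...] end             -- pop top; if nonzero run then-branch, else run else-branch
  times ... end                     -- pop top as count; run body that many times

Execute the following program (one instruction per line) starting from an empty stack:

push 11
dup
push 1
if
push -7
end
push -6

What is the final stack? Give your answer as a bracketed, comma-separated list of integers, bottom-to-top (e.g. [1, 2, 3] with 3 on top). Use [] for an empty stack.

Answer: [11, 11, -7, -6]

Derivation:
After 'push 11': [11]
After 'dup': [11, 11]
After 'push 1': [11, 11, 1]
After 'if': [11, 11]
After 'push -7': [11, 11, -7]
After 'push -6': [11, 11, -7, -6]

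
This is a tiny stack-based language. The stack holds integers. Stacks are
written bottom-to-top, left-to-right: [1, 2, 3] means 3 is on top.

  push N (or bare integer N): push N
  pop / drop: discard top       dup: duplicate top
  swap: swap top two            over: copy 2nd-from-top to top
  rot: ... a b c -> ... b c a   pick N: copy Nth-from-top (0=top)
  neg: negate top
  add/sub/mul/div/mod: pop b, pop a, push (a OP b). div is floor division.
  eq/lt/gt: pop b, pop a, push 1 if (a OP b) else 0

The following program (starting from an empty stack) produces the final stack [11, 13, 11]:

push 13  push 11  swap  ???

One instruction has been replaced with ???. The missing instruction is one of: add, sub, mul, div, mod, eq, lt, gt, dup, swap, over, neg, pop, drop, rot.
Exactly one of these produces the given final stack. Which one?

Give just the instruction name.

Answer: over

Derivation:
Stack before ???: [11, 13]
Stack after ???:  [11, 13, 11]
The instruction that transforms [11, 13] -> [11, 13, 11] is: over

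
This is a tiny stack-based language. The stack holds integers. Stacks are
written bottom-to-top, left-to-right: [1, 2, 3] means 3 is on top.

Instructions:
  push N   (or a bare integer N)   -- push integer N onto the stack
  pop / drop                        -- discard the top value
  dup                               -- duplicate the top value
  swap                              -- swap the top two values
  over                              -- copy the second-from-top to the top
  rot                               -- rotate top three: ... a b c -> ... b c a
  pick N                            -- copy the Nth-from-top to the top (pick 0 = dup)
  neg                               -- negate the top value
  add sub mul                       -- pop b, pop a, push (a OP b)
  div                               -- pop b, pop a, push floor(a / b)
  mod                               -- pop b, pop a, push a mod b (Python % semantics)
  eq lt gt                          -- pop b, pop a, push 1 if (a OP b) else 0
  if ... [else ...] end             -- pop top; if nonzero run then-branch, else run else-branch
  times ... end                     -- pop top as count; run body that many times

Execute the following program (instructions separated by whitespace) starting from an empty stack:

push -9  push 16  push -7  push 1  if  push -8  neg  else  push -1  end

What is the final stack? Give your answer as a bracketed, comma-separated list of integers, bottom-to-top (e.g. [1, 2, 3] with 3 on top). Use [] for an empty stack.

After 'push -9': [-9]
After 'push 16': [-9, 16]
After 'push -7': [-9, 16, -7]
After 'push 1': [-9, 16, -7, 1]
After 'if': [-9, 16, -7]
After 'push -8': [-9, 16, -7, -8]
After 'neg': [-9, 16, -7, 8]

Answer: [-9, 16, -7, 8]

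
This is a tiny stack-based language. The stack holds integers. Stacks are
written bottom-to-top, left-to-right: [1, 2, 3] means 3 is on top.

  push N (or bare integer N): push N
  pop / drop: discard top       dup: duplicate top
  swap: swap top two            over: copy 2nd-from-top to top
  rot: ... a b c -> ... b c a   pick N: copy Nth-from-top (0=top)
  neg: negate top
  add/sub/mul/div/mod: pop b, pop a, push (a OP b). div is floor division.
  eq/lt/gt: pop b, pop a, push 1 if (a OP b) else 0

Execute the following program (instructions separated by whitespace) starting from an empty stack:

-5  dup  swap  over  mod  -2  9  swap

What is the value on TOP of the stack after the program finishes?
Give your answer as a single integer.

Answer: -2

Derivation:
After 'push -5': [-5]
After 'dup': [-5, -5]
After 'swap': [-5, -5]
After 'over': [-5, -5, -5]
After 'mod': [-5, 0]
After 'push -2': [-5, 0, -2]
After 'push 9': [-5, 0, -2, 9]
After 'swap': [-5, 0, 9, -2]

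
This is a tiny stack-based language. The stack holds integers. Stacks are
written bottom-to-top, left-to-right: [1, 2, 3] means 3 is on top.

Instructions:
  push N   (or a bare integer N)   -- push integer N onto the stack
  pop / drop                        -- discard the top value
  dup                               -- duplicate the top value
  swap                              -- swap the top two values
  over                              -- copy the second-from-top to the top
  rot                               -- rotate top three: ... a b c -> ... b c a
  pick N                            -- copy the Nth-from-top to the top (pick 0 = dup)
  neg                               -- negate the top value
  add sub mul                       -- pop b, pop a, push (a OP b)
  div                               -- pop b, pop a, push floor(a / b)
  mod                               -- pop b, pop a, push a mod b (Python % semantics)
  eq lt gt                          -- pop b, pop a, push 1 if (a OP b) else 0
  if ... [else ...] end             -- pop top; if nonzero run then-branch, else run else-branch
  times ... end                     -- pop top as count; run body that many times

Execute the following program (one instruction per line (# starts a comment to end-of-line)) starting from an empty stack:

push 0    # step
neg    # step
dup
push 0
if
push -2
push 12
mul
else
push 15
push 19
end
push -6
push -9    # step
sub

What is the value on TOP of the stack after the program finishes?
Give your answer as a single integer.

Answer: 3

Derivation:
After 'push 0': [0]
After 'neg': [0]
After 'dup': [0, 0]
After 'push 0': [0, 0, 0]
After 'if': [0, 0]
After 'push 15': [0, 0, 15]
After 'push 19': [0, 0, 15, 19]
After 'push -6': [0, 0, 15, 19, -6]
After 'push -9': [0, 0, 15, 19, -6, -9]
After 'sub': [0, 0, 15, 19, 3]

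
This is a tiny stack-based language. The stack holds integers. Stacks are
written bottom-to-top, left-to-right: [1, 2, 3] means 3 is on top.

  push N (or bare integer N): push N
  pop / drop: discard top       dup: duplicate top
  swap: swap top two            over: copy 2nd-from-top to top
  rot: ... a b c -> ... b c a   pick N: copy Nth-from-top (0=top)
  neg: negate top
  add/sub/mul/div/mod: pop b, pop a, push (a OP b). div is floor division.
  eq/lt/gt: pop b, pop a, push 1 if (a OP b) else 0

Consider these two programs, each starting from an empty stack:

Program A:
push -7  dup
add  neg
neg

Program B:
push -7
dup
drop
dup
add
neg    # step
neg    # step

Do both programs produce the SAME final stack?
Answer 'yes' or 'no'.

Answer: yes

Derivation:
Program A trace:
  After 'push -7': [-7]
  After 'dup': [-7, -7]
  After 'add': [-14]
  After 'neg': [14]
  After 'neg': [-14]
Program A final stack: [-14]

Program B trace:
  After 'push -7': [-7]
  After 'dup': [-7, -7]
  After 'drop': [-7]
  After 'dup': [-7, -7]
  After 'add': [-14]
  After 'neg': [14]
  After 'neg': [-14]
Program B final stack: [-14]
Same: yes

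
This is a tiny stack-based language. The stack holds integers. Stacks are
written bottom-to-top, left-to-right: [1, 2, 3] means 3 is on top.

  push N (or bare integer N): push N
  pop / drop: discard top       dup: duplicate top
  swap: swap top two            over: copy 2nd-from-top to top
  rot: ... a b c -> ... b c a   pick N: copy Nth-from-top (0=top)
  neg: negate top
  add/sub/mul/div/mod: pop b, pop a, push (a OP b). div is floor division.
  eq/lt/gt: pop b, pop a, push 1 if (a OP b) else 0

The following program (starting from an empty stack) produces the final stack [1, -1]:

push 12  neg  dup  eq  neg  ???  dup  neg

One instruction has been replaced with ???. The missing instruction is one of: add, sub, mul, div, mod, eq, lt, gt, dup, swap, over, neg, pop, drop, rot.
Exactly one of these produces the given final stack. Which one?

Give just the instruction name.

Stack before ???: [-1]
Stack after ???:  [1]
The instruction that transforms [-1] -> [1] is: neg

Answer: neg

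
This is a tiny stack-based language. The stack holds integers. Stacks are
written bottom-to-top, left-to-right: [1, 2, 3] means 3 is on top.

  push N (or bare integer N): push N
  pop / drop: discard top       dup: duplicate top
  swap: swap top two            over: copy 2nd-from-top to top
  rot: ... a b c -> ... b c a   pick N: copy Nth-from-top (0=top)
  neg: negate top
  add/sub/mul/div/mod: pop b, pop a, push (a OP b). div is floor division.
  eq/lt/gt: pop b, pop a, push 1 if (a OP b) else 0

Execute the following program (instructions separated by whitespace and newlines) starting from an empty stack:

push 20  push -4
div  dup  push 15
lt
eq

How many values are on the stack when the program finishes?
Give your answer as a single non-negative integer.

Answer: 1

Derivation:
After 'push 20': stack = [20] (depth 1)
After 'push -4': stack = [20, -4] (depth 2)
After 'div': stack = [-5] (depth 1)
After 'dup': stack = [-5, -5] (depth 2)
After 'push 15': stack = [-5, -5, 15] (depth 3)
After 'lt': stack = [-5, 1] (depth 2)
After 'eq': stack = [0] (depth 1)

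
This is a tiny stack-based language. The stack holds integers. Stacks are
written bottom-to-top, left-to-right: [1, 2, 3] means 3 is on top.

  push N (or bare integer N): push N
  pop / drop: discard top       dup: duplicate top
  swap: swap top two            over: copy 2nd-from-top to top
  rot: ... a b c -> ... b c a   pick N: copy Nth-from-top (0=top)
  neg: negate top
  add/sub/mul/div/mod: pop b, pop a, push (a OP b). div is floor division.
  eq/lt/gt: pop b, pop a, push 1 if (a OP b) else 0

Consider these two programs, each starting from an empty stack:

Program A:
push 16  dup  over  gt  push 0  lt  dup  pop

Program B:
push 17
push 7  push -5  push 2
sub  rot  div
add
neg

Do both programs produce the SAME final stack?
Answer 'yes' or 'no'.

Program A trace:
  After 'push 16': [16]
  After 'dup': [16, 16]
  After 'over': [16, 16, 16]
  After 'gt': [16, 0]
  After 'push 0': [16, 0, 0]
  After 'lt': [16, 0]
  After 'dup': [16, 0, 0]
  After 'pop': [16, 0]
Program A final stack: [16, 0]

Program B trace:
  After 'push 17': [17]
  After 'push 7': [17, 7]
  After 'push -5': [17, 7, -5]
  After 'push 2': [17, 7, -5, 2]
  After 'sub': [17, 7, -7]
  After 'rot': [7, -7, 17]
  After 'div': [7, -1]
  After 'add': [6]
  After 'neg': [-6]
Program B final stack: [-6]
Same: no

Answer: no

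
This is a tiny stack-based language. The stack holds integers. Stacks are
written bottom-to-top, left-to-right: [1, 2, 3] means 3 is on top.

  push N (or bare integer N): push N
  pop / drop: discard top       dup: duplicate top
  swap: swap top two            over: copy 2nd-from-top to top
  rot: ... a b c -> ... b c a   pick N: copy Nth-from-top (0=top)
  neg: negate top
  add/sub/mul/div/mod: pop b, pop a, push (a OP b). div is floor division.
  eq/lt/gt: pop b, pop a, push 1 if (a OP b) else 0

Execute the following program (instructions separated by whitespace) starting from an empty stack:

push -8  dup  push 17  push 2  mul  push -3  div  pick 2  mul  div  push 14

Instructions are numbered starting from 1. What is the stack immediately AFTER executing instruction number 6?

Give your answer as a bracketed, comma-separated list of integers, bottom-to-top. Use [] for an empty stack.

Answer: [-8, -8, 34, -3]

Derivation:
Step 1 ('push -8'): [-8]
Step 2 ('dup'): [-8, -8]
Step 3 ('push 17'): [-8, -8, 17]
Step 4 ('push 2'): [-8, -8, 17, 2]
Step 5 ('mul'): [-8, -8, 34]
Step 6 ('push -3'): [-8, -8, 34, -3]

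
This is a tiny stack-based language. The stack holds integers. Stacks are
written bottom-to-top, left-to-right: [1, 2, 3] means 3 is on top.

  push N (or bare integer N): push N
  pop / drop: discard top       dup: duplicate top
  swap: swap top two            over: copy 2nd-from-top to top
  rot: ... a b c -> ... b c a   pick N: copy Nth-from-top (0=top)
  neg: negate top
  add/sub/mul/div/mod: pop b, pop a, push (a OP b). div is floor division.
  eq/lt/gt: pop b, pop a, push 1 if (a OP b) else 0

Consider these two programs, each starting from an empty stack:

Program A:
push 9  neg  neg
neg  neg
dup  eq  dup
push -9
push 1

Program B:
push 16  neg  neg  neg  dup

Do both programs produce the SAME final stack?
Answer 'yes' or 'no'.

Program A trace:
  After 'push 9': [9]
  After 'neg': [-9]
  After 'neg': [9]
  After 'neg': [-9]
  After 'neg': [9]
  After 'dup': [9, 9]
  After 'eq': [1]
  After 'dup': [1, 1]
  After 'push -9': [1, 1, -9]
  After 'push 1': [1, 1, -9, 1]
Program A final stack: [1, 1, -9, 1]

Program B trace:
  After 'push 16': [16]
  After 'neg': [-16]
  After 'neg': [16]
  After 'neg': [-16]
  After 'dup': [-16, -16]
Program B final stack: [-16, -16]
Same: no

Answer: no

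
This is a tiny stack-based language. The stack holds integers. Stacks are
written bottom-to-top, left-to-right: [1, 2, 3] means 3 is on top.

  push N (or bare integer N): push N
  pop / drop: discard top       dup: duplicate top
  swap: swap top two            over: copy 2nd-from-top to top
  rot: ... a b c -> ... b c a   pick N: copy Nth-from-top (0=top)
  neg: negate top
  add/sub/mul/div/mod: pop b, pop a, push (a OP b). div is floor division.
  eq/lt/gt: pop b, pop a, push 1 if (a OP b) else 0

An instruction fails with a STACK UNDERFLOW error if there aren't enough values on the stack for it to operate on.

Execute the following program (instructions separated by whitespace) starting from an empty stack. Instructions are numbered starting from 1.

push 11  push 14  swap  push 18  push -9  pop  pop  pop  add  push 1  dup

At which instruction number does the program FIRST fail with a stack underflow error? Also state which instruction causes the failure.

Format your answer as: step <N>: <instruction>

Answer: step 9: add

Derivation:
Step 1 ('push 11'): stack = [11], depth = 1
Step 2 ('push 14'): stack = [11, 14], depth = 2
Step 3 ('swap'): stack = [14, 11], depth = 2
Step 4 ('push 18'): stack = [14, 11, 18], depth = 3
Step 5 ('push -9'): stack = [14, 11, 18, -9], depth = 4
Step 6 ('pop'): stack = [14, 11, 18], depth = 3
Step 7 ('pop'): stack = [14, 11], depth = 2
Step 8 ('pop'): stack = [14], depth = 1
Step 9 ('add'): needs 2 value(s) but depth is 1 — STACK UNDERFLOW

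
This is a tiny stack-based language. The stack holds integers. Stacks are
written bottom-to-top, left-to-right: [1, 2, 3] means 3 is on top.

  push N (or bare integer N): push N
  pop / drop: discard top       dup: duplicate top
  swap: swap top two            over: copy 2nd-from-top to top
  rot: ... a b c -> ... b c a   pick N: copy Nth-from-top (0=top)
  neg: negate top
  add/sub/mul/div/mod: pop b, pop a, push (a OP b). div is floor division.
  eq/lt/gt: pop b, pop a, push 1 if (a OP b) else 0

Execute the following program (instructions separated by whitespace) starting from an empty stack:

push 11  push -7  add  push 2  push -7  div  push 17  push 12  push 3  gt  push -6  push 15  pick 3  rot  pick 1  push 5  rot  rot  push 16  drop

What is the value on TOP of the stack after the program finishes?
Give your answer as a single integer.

Answer: 17

Derivation:
After 'push 11': [11]
After 'push -7': [11, -7]
After 'add': [4]
After 'push 2': [4, 2]
After 'push -7': [4, 2, -7]
After 'div': [4, -1]
After 'push 17': [4, -1, 17]
After 'push 12': [4, -1, 17, 12]
After 'push 3': [4, -1, 17, 12, 3]
After 'gt': [4, -1, 17, 1]
After 'push -6': [4, -1, 17, 1, -6]
After 'push 15': [4, -1, 17, 1, -6, 15]
After 'pick 3': [4, -1, 17, 1, -6, 15, 17]
After 'rot': [4, -1, 17, 1, 15, 17, -6]
After 'pick 1': [4, -1, 17, 1, 15, 17, -6, 17]
After 'push 5': [4, -1, 17, 1, 15, 17, -6, 17, 5]
After 'rot': [4, -1, 17, 1, 15, 17, 17, 5, -6]
After 'rot': [4, -1, 17, 1, 15, 17, 5, -6, 17]
After 'push 16': [4, -1, 17, 1, 15, 17, 5, -6, 17, 16]
After 'drop': [4, -1, 17, 1, 15, 17, 5, -6, 17]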